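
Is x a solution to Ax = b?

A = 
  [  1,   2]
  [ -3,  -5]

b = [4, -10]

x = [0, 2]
Yes

Ax = [4, -10] = b ✓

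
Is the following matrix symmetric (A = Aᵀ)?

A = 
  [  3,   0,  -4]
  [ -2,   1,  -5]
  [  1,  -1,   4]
No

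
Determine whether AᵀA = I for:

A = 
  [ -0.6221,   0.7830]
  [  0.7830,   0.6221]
Yes

AᵀA = 
  [  1.0001,   0]
  [  0,   1.0001]
≈ I (equal to I up to the 4-dp rounding of the entries)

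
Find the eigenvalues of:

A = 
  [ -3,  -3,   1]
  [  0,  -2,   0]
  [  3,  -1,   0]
λ = -2, (-3 + √21)/2, (-3 - √21)/2  (≈ -2, 0.7913, -3.791)

Characteristic polynomial: det(λI - A) = λ³ + 5λ² + 3λ - 6
Testing integer divisors of the constant term: p(-2) = 0, so (λ + 2) is a factor:
p(λ) = (λ + 2)(λ² + 3λ - 3)
λ² + 3λ - 3 = 0  ⇒  λ = (-3 ± √((3)² - 4·(-3)))/2 = (-3 ± √(21))/2
  = (-3 + √21)/2,  (-3 - √21)/2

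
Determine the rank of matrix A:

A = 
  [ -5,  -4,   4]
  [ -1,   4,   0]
Row reduce:
R2 → R2 - (1/5)·R1
REF = 
  [  -5,   -4,    4]
  [   0, 24/5, -4/5]
Pivot columns: 1, 2 → 2 pivots.

rank(A) = 2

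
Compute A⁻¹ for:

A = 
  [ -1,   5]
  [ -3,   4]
det(A) = (-1)(4) - (5)(-3) = 11
For a 2×2 matrix, A⁻¹ = (1/det(A)) · [[d, -b], [-c, a]]
    = (1/11) · [[4, -5], [3, -1]]

A⁻¹ = 
  [ 4/11, -5/11]
  [ 3/11, -1/11]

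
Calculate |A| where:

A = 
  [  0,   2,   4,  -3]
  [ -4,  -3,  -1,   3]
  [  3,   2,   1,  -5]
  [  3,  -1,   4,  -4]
204

Cofactor expansion along row 1: det(A) = a₁₁M₁₁ - a₁₂M₁₂ + a₁₃M₁₃ - a₁₄M₁₄

M₁₁ = det[[-3, -1, 3]; [2, 1, -5]; [-1, 4, -4]]
  = (-3)·((1)(-4) - (-5)(4)) - (-1)·((2)(-4) - (-5)(-1)) + (3)·((2)(4) - (1)(-1))
  = (-3)(16) - (-1)(-13) + (3)(9)
  = -34
M₁₂ = det[[-4, -1, 3]; [3, 1, -5]; [3, 4, -4]]
  = (-4)·((1)(-4) - (-5)(4)) - (-1)·((3)(-4) - (-5)(3)) + (3)·((3)(4) - (1)(3))
  = (-4)(16) - (-1)(3) + (3)(9)
  = -34
M₁₃ = det[[-4, -3, 3]; [3, 2, -5]; [3, -1, -4]]
  = (-4)·((2)(-4) - (-5)(-1)) - (-3)·((3)(-4) - (-5)(3)) + (3)·((3)(-1) - (2)(3))
  = (-4)(-13) - (-3)(3) + (3)(-9)
  = 34
M₁₄ = det[[-4, -3, -1]; [3, 2, 1]; [3, -1, 4]]
  = (-4)·((2)(4) - (1)(-1)) - (-3)·((3)(4) - (1)(3)) + (-1)·((3)(-1) - (2)(3))
  = (-4)(9) - (-3)(9) + (-1)(-9)
  = 0

det(A) = (0)(-34) - (2)(-34) + (4)(34) - (-3)(0) = 204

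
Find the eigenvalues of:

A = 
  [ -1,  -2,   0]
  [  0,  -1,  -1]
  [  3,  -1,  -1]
Characteristic polynomial: det(λI - A) = λ³ + 3λ² + 2λ - 6
Testing integer divisors of the constant term: p(1) = 0, so (λ - 1) is a factor:
p(λ) = (λ - 1)(λ² + 4λ + 6)
λ² + 4λ + 6 = 0  ⇒  λ = (-4 ± √((4)² - 4·(6)))/2 = (-4 ± √(-8))/2
  = -2 + i√2,  -2 - i√2

λ = 1, -2 + i√2, -2 - i√2  (≈ 1, -2 + 1.414i, -2 - 1.414i)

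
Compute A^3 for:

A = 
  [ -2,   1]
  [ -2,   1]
A² = A·A:
A²[1,1] = (-2)(-2) + (1)(-2) = 2
A²[1,2] = (-2)(1) + (1)(1) = -1
A²[2,1] = (-2)(-2) + (1)(-2) = 2
A²[2,2] = (-2)(1) + (1)(1) = -1
A² = 
  [  2,  -1]
  [  2,  -1]

A^3 = A^2·A:
A^3[1,1] = (2)(-2) + (-1)(-2) = -2
A^3[1,2] = (2)(1) + (-1)(1) = 1
A^3[2,1] = (2)(-2) + (-1)(-2) = -2
A^3[2,2] = (2)(1) + (-1)(1) = 1
A^3 = 
  [ -2,   1]
  [ -2,   1]

Therefore
A^3 = 
  [ -2,   1]
  [ -2,   1]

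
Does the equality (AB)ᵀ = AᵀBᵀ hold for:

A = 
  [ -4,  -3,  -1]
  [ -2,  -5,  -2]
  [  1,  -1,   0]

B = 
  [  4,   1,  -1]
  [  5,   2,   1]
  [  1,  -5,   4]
No

(AB)ᵀ = 
  [-32, -35,  -1]
  [ -5,  -2,  -1]
  [ -3, -11,  -2]

AᵀBᵀ = 
  [-19, -23,  10]
  [-16, -26,  18]
  [ -6,  -9,   9]

The two matrices differ, so (AB)ᵀ ≠ AᵀBᵀ in general. The correct identity is (AB)ᵀ = BᵀAᵀ.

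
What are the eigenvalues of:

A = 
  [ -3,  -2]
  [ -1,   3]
tr(A) = 0, det(A) = -11
Characteristic polynomial: λ² - tr(A)λ + det(A) = λ² - 11
λ² - 11 = 0  ⇒  λ = (0 ± √((0)² - 4·(-11)))/2 = (0 ± √(44))/2
  = √11,  -√11

λ = √11, -√11  (≈ 3.317, -3.317)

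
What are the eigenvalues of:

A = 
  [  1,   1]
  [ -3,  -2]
λ = (-1 + i√3)/2, (-1 - i√3)/2  (≈ -0.5 + 0.866i, -0.5 - 0.866i)

tr(A) = -1, det(A) = 1
Characteristic polynomial: λ² - tr(A)λ + det(A) = λ² + λ + 1
λ² + λ + 1 = 0  ⇒  λ = (-1 ± √((1)² - 4·(1)))/2 = (-1 ± √(-3))/2
  = (-1 + i√3)/2,  (-1 - i√3)/2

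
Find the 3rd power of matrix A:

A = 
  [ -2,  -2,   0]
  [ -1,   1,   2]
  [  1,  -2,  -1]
A^3 = 
  [-18,  -2,   8]
  [ -5,  -7,  -2]
  [  1,   6,  -1]

A² = A·A:
A²[1,1] = (-2)(-2) + (-2)(-1) + (0)(1) = 6
A²[1,2] = (-2)(-2) + (-2)(1) + (0)(-2) = 2
A²[1,3] = (-2)(0) + (-2)(2) + (0)(-1) = -4
A²[2,1] = (-1)(-2) + (1)(-1) + (2)(1) = 3
A²[2,2] = (-1)(-2) + (1)(1) + (2)(-2) = -1
A²[2,3] = (-1)(0) + (1)(2) + (2)(-1) = 0
A²[3,1] = (1)(-2) + (-2)(-1) + (-1)(1) = -1
A²[3,2] = (1)(-2) + (-2)(1) + (-1)(-2) = -2
A²[3,3] = (1)(0) + (-2)(2) + (-1)(-1) = -3
A² = 
  [  6,   2,  -4]
  [  3,  -1,   0]
  [ -1,  -2,  -3]

A^3 = A^2·A:
A^3[1,1] = (6)(-2) + (2)(-1) + (-4)(1) = -18
A^3[1,2] = (6)(-2) + (2)(1) + (-4)(-2) = -2
A^3[1,3] = (6)(0) + (2)(2) + (-4)(-1) = 8
A^3[2,1] = (3)(-2) + (-1)(-1) + (0)(1) = -5
A^3[2,2] = (3)(-2) + (-1)(1) + (0)(-2) = -7
A^3[2,3] = (3)(0) + (-1)(2) + (0)(-1) = -2
A^3[3,1] = (-1)(-2) + (-2)(-1) + (-3)(1) = 1
A^3[3,2] = (-1)(-2) + (-2)(1) + (-3)(-2) = 6
A^3[3,3] = (-1)(0) + (-2)(2) + (-3)(-1) = -1
A^3 = 
  [-18,  -2,   8]
  [ -5,  -7,  -2]
  [  1,   6,  -1]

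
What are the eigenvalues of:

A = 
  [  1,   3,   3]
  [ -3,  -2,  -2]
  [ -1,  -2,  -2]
Characteristic polynomial: det(λI - A) = λ³ + 3λ² + 8λ
The constant term is 0, so λ = 0 is a root: p(λ) = λ(λ² + 3λ + 8)
λ² + 3λ + 8 = 0  ⇒  λ = (-3 ± √((3)² - 4·(8)))/2 = (-3 ± √(-23))/2
  = (-3 + i√23)/2,  (-3 - i√23)/2

λ = 0, (-3 + i√23)/2, (-3 - i√23)/2  (≈ 0, -1.5 + 2.398i, -1.5 - 2.398i)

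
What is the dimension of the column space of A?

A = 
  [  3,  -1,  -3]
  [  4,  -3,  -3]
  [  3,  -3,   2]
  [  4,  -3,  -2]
Row reduce:
R2 → R2 - (4/3)·R1
R3 → R3 - (1)·R1
R4 → R4 - (4/3)·R1
R3 → R3 - (6/5)·R2
R4 → R4 - (1)·R2
R4 → R4 - (5/19)·R3
REF = 
  [   3,   -1,   -3]
  [   0, -5/3,    1]
  [   0,    0, 19/5]
  [   0,    0,    0]
Pivot columns: 1, 2, 3 → 3 pivots.
dim(Col(A)) = number of pivot columns = 3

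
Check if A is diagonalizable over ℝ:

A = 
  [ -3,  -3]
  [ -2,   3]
Yes

tr(A) = 0, det(A) = -15
Characteristic polynomial: λ² - tr(A)λ + det(A) = λ² - 15
λ² - 15 = 0  ⇒  λ = (0 ± √((0)² - 4·(-15)))/2 = (0 ± √(60))/2
  = √15,  -√15
Eigenvalues: √15, -√15  (≈ 3.873, -3.873)
The two irrational eigenvalues are distinct (simple), so each has alg. mult. = geom. mult. = 1.
Sum of geometric multiplicities equals n, so A has n independent eigenvectors.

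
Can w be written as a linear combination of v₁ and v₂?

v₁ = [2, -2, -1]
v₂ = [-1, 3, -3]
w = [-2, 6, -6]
Yes

Form the augmented matrix and row-reduce:
[v₁|v₂|w] = 
  [  2,  -1,  -2]
  [ -2,   3,   6]
  [ -1,  -3,  -6]
R2 → R2 + (1)·R1
R3 → R3 + (1/2)·R1
R3 → R3 + (7/4)·R2
REF = 
  [  2,  -1,  -2]
  [  0,   2,   4]
  [  0,   0,   0]

No row of the form [0 0 | nonzero], so the system is consistent. Back-substitution gives c₁ = 0, c₂ = 2: w = (0)·v₁ + (2)·v₂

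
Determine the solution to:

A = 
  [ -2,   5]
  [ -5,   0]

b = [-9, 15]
Row reduce the augmented matrix [A|b]:
R2 → R2 - (5/2)·R1
REF = 
  [   -2,     5,    -9]
  [    0, -25/2,  75/2]

Back-substitution:
x₂ = (75/2) / (-25/2) = -3
x₁ = (-9 - (5)(-3)) / (-2) = -3

x = [-3, -3]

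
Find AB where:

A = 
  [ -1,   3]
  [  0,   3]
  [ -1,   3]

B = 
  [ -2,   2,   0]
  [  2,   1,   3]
A is 3×2 and B is 2×3, so AB is 3×3. Each entry is (row of A)·(column of B):
AB[1,1] = (-1)(-2) + (3)(2) = 8
AB[1,2] = (-1)(2) + (3)(1) = 1
AB[1,3] = (-1)(0) + (3)(3) = 9
AB[2,1] = (0)(-2) + (3)(2) = 6
AB[2,2] = (0)(2) + (3)(1) = 3
AB[2,3] = (0)(0) + (3)(3) = 9
AB[3,1] = (-1)(-2) + (3)(2) = 8
AB[3,2] = (-1)(2) + (3)(1) = 1
AB[3,3] = (-1)(0) + (3)(3) = 9

AB = 
  [  8,   1,   9]
  [  6,   3,   9]
  [  8,   1,   9]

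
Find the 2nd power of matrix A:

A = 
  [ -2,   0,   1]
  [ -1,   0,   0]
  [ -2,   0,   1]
A² = A·A:
A²[1,1] = (-2)(-2) + (0)(-1) + (1)(-2) = 2
A²[1,2] = (-2)(0) + (0)(0) + (1)(0) = 0
A²[1,3] = (-2)(1) + (0)(0) + (1)(1) = -1
A²[2,1] = (-1)(-2) + (0)(-1) + (0)(-2) = 2
A²[2,2] = (-1)(0) + (0)(0) + (0)(0) = 0
A²[2,3] = (-1)(1) + (0)(0) + (0)(1) = -1
A²[3,1] = (-2)(-2) + (0)(-1) + (1)(-2) = 2
A²[3,2] = (-2)(0) + (0)(0) + (1)(0) = 0
A²[3,3] = (-2)(1) + (0)(0) + (1)(1) = -1
A² = 
  [  2,   0,  -1]
  [  2,   0,  -1]
  [  2,   0,  -1]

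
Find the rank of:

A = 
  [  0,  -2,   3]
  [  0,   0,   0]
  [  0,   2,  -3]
Row reduce:
R3 → R3 + (1)·R1
REF = 
  [  0,  -2,   3]
  [  0,   0,   0]
  [  0,   0,   0]
Pivot columns: 2 → 1 pivot.

rank(A) = 1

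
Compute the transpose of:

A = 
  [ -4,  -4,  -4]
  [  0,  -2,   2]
Aᵀ = 
  [ -4,   0]
  [ -4,  -2]
  [ -4,   2]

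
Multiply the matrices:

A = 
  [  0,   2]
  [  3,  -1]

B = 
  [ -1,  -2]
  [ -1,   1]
AB = 
  [ -2,   2]
  [ -2,  -7]

A is 2×2 and B is 2×2, so AB is 2×2. Each entry is (row of A)·(column of B):
AB[1,1] = (0)(-1) + (2)(-1) = -2
AB[1,2] = (0)(-2) + (2)(1) = 2
AB[2,1] = (3)(-1) + (-1)(-1) = -2
AB[2,2] = (3)(-2) + (-1)(1) = -7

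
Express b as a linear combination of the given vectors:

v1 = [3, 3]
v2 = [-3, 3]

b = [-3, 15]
c1 = 2, c2 = 3

b = 2·v1 + 3·v2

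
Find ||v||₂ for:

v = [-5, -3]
5.831

||v||₂ = √((-5)² + (-3)²) = √34 = 5.831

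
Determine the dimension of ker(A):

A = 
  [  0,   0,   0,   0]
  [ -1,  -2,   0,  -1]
nullity(A) = 3

Row reduce:
Swap R1 ↔ R2
REF = 
  [ -1,  -2,   0,  -1]
  [  0,   0,   0,   0]
Pivot columns: 1 → 1 pivot.
rank(A) = 1, so nullity(A) = 4 - 1 = 3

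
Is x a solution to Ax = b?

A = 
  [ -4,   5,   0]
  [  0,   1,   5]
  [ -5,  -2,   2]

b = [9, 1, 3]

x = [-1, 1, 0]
Yes

Ax = [9, 1, 3] = b ✓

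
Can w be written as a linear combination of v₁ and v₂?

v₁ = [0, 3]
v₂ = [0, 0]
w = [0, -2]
Yes

Form the augmented matrix and row-reduce:
[v₁|v₂|w] = 
  [  0,   0,   0]
  [  3,   0,  -2]
Swap R1 ↔ R2
REF = 
  [  3,   0,  -2]
  [  0,   0,   0]

No row of the form [0 0 | nonzero], so the system is consistent. Back-substitution gives c₁ = -2/3, c₂ = 0: w = (-2/3)·v₁ + (0)·v₂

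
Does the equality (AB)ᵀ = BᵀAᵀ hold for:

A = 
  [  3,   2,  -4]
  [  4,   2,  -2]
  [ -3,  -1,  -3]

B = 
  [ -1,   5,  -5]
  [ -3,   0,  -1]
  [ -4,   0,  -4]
Yes

(AB)ᵀ = 
  [  7,  -2,  18]
  [ 15,  20, -15]
  [ -1, -14,  28]

BᵀAᵀ = 
  [  7,  -2,  18]
  [ 15,  20, -15]
  [ -1, -14,  28]

Both sides are equal — this is the standard identity (AB)ᵀ = BᵀAᵀ, which holds for all A, B.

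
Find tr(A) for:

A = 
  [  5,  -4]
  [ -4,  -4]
1

tr(A) = 5 + -4 = 1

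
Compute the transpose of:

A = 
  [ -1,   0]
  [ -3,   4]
Aᵀ = 
  [ -1,  -3]
  [  0,   4]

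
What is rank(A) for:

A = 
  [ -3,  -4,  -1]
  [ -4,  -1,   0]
Row reduce:
R2 → R2 - (4/3)·R1
REF = 
  [  -3,   -4,   -1]
  [   0, 13/3,  4/3]
Pivot columns: 1, 2 → 2 pivots.

rank(A) = 2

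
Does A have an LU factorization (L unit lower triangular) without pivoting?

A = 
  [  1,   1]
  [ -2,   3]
Yes.
A[1,1] = 1 ≠ 0, so Gaussian elimination proceeds without a row swap: multiplier ℓ₂₁ = (-2)/(1) = -2, and U[2,2] = 3 - (-2)(1) = 5.
L = 
  [  1,   0]
  [ -2,   1]
U = 
  [  1,   1]
  [  0,   5]
Check row 2 of LU: [(-2)(1), (-2)(1) + 5] = [-2, 3] = row 2 of A ✓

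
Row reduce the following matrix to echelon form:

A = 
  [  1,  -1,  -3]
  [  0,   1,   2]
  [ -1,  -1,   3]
Row operations:
R3 → R3 + (1)·R1
R3 → R3 + (2)·R2

Resulting echelon form:
REF = 
  [  1,  -1,  -3]
  [  0,   1,   2]
  [  0,   0,   4]

Rank = 3 (number of non-zero pivot rows).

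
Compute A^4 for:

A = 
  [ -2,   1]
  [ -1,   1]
A^4 = 
  [  8,  -3]
  [  3,  -1]

A² = A·A:
A²[1,1] = (-2)(-2) + (1)(-1) = 3
A²[1,2] = (-2)(1) + (1)(1) = -1
A²[2,1] = (-1)(-2) + (1)(-1) = 1
A²[2,2] = (-1)(1) + (1)(1) = 0
A² = 
  [  3,  -1]
  [  1,   0]

A^3 = A^2·A:
A^3[1,1] = (3)(-2) + (-1)(-1) = -5
A^3[1,2] = (3)(1) + (-1)(1) = 2
A^3[2,1] = (1)(-2) + (0)(-1) = -2
A^3[2,2] = (1)(1) + (0)(1) = 1
A^3 = 
  [ -5,   2]
  [ -2,   1]

A^4 = A^3·A:
A^4[1,1] = (-5)(-2) + (2)(-1) = 8
A^4[1,2] = (-5)(1) + (2)(1) = -3
A^4[2,1] = (-2)(-2) + (1)(-1) = 3
A^4[2,2] = (-2)(1) + (1)(1) = -1
A^4 = 
  [  8,  -3]
  [  3,  -1]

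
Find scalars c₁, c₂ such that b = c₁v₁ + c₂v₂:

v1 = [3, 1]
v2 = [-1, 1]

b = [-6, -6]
c1 = -3, c2 = -3

b = -3·v1 + -3·v2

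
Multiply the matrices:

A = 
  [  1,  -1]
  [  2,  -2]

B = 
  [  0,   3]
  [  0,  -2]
AB = 
  [  0,   5]
  [  0,  10]

A is 2×2 and B is 2×2, so AB is 2×2. Each entry is (row of A)·(column of B):
AB[1,1] = (1)(0) + (-1)(0) = 0
AB[1,2] = (1)(3) + (-1)(-2) = 5
AB[2,1] = (2)(0) + (-2)(0) = 0
AB[2,2] = (2)(3) + (-2)(-2) = 10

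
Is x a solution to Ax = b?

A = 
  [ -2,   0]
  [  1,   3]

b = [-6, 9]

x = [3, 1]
No

Ax = [-6, 6] ≠ b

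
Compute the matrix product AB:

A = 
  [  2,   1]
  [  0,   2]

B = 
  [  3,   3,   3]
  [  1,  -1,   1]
A is 2×2 and B is 2×3, so AB is 2×3. Each entry is (row of A)·(column of B):
AB[1,1] = (2)(3) + (1)(1) = 7
AB[1,2] = (2)(3) + (1)(-1) = 5
AB[1,3] = (2)(3) + (1)(1) = 7
AB[2,1] = (0)(3) + (2)(1) = 2
AB[2,2] = (0)(3) + (2)(-1) = -2
AB[2,3] = (0)(3) + (2)(1) = 2

AB = 
  [  7,   5,   7]
  [  2,  -2,   2]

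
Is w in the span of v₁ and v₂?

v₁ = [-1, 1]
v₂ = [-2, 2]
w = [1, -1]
Yes

Form the augmented matrix and row-reduce:
[v₁|v₂|w] = 
  [ -1,  -2,   1]
  [  1,   2,  -1]
R2 → R2 + (1)·R1
REF = 
  [ -1,  -2,   1]
  [  0,   0,   0]

No row of the form [0 0 | nonzero], so the system is consistent. Back-substitution gives c₁ = -1, c₂ = 0: w = (-1)·v₁ + (0)·v₂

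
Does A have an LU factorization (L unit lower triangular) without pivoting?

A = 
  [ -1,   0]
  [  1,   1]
Yes.
A[1,1] = -1 ≠ 0, so Gaussian elimination proceeds without a row swap: multiplier ℓ₂₁ = (1)/(-1) = -1, and U[2,2] = 1 - (-1)(0) = 1.
L = 
  [  1,   0]
  [ -1,   1]
U = 
  [ -1,   0]
  [  0,   1]
Check row 2 of LU: [(-1)(-1), (-1)(0) + 1] = [1, 1] = row 2 of A ✓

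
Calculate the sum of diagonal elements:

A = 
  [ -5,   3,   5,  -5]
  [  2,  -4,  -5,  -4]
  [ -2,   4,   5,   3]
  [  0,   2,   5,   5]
1

tr(A) = -5 + -4 + 5 + 5 = 1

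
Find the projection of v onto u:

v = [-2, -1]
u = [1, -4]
proj_u(v) = [2/17, -8/17]

v·u = (-2)(1) + (-1)(-4) = 2
u·u = (1)² + (-4)² = 17
proj_u(v) = (v·u / u·u) × u = (2/17) × u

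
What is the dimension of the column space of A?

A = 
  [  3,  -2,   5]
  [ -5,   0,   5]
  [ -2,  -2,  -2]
Row reduce:
R2 → R2 + (5/3)·R1
R3 → R3 + (2/3)·R1
R3 → R3 - (1)·R2
REF = 
  [    3,    -2,     5]
  [    0, -10/3,  40/3]
  [    0,     0,   -12]
Pivot columns: 1, 2, 3 → 3 pivots.
dim(Col(A)) = number of pivot columns = 3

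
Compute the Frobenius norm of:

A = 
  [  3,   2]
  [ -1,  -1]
||A||_F = 3.873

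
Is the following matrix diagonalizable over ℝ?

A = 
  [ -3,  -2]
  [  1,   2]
Yes

tr(A) = -1, det(A) = -4
Characteristic polynomial: λ² - tr(A)λ + det(A) = λ² + λ - 4
λ² + λ - 4 = 0  ⇒  λ = (-1 ± √((1)² - 4·(-4)))/2 = (-1 ± √(17))/2
  = (-1 + √17)/2,  (-1 - √17)/2
Eigenvalues: (-1 + √17)/2, (-1 - √17)/2  (≈ 1.562, -2.562)
The two irrational eigenvalues are distinct (simple), so each has alg. mult. = geom. mult. = 1.
Sum of geometric multiplicities equals n, so A has n independent eigenvectors.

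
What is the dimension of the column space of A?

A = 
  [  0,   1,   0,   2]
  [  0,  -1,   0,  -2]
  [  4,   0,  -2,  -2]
Row reduce:
Swap R1 ↔ R3
R3 → R3 + (1)·R2
REF = 
  [  4,   0,  -2,  -2]
  [  0,  -1,   0,  -2]
  [  0,   0,   0,   0]
Pivot columns: 1, 2 → 2 pivots.
dim(Col(A)) = number of pivot columns = 2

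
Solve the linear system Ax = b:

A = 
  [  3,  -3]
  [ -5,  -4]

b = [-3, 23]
x = [-3, -2]

Row reduce the augmented matrix [A|b]:
R2 → R2 + (5/3)·R1
REF = 
  [  3,  -3,  -3]
  [  0,  -9,  18]

Back-substitution:
x₂ = 18 / (-9) = -2
x₁ = (-3 - (-3)(-2)) / 3 = -3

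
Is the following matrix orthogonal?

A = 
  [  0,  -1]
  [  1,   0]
Yes

AᵀA = 
  [  1,   0]
  [  0,   1]
= I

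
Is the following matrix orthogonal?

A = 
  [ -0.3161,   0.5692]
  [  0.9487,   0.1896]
No

AᵀA = 
  [  1,  -0.0001]
  [ -0.0001,   0.3599]
≠ I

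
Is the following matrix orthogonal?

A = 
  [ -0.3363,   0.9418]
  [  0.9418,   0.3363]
Yes

AᵀA = 
  [  1.0001,   0]
  [  0,   1.0001]
≈ I (equal to I up to the 4-dp rounding of the entries)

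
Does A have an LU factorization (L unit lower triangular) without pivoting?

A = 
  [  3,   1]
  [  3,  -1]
Yes.
A[1,1] = 3 ≠ 0, so Gaussian elimination proceeds without a row swap: multiplier ℓ₂₁ = (3)/(3) = 1, and U[2,2] = -1 - (1)(1) = -2.
L = 
  [  1,   0]
  [  1,   1]
U = 
  [  3,   1]
  [  0,  -2]
Check row 2 of LU: [(1)(3), (1)(1) + (-2)] = [3, -1] = row 2 of A ✓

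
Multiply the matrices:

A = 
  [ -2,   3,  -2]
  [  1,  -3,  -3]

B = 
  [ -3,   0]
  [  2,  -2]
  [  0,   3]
A is 2×3 and B is 3×2, so AB is 2×2. Each entry is (row of A)·(column of B):
AB[1,1] = (-2)(-3) + (3)(2) + (-2)(0) = 12
AB[1,2] = (-2)(0) + (3)(-2) + (-2)(3) = -12
AB[2,1] = (1)(-3) + (-3)(2) + (-3)(0) = -9
AB[2,2] = (1)(0) + (-3)(-2) + (-3)(3) = -3

AB = 
  [ 12, -12]
  [ -9,  -3]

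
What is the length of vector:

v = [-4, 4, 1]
5.745

||v||₂ = √((-4)² + (4)² + (1)²) = √33 = 5.745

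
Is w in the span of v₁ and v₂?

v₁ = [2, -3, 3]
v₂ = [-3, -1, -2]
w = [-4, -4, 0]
No

Form the augmented matrix and row-reduce:
[v₁|v₂|w] = 
  [  2,  -3,  -4]
  [ -3,  -1,  -4]
  [  3,  -2,   0]
R2 → R2 + (3/2)·R1
R3 → R3 - (3/2)·R1
R3 → R3 + (5/11)·R2
REF = 
  [    2,    -3,    -4]
  [    0, -11/2,   -10]
  [    0,     0, 16/11]

Row 3 reads [0 0 | 16/11], i.e. 0 = 16/11, so the system is inconsistent and w ∉ span{v₁, v₂}.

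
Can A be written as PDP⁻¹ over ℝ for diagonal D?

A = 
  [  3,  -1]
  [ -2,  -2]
Yes

tr(A) = 1, det(A) = -8
Characteristic polynomial: λ² - tr(A)λ + det(A) = λ² - λ - 8
λ² - λ - 8 = 0  ⇒  λ = (1 ± √((-1)² - 4·(-8)))/2 = (1 ± √(33))/2
  = (1 + √33)/2,  (1 - √33)/2
Eigenvalues: (1 + √33)/2, (1 - √33)/2  (≈ 3.372, -2.372)
The two irrational eigenvalues are distinct (simple), so each has alg. mult. = geom. mult. = 1.
Sum of geometric multiplicities equals n, so A has n independent eigenvectors.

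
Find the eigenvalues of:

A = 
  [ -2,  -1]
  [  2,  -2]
tr(A) = -4, det(A) = 6
Characteristic polynomial: λ² - tr(A)λ + det(A) = λ² + 4λ + 6
λ² + 4λ + 6 = 0  ⇒  λ = (-4 ± √((4)² - 4·(6)))/2 = (-4 ± √(-8))/2
  = -2 + i√2,  -2 - i√2

λ = -2 + i√2, -2 - i√2  (≈ -2 + 1.414i, -2 - 1.414i)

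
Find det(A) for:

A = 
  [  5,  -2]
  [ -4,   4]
12

For a 2×2 matrix, det = ad - bc = (5)(4) - (-2)(-4) = 12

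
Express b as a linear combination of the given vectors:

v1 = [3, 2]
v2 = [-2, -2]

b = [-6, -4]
c1 = -2, c2 = 0

b = -2·v1 + 0·v2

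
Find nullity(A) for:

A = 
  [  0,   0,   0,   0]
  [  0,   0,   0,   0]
nullity(A) = 4

Row reduce:
(no row operations needed)
REF = 
  [  0,   0,   0,   0]
  [  0,   0,   0,   0]
Pivot columns: none → 0 pivots.
rank(A) = 0, so nullity(A) = 4 - 0 = 4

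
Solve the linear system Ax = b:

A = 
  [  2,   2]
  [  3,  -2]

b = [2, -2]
x = [0, 1]

Row reduce the augmented matrix [A|b]:
R2 → R2 - (3/2)·R1
REF = 
  [  2,   2,   2]
  [  0,  -5,  -5]

Back-substitution:
x₂ = (-5) / (-5) = 1
x₁ = (2 - (2)(1)) / 2 = 0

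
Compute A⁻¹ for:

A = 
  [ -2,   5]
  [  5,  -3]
det(A) = (-2)(-3) - (5)(5) = -19
For a 2×2 matrix, A⁻¹ = (1/det(A)) · [[d, -b], [-c, a]]
    = (-1/19) · [[-3, -5], [-5, -2]]

A⁻¹ = 
  [3/19, 5/19]
  [5/19, 2/19]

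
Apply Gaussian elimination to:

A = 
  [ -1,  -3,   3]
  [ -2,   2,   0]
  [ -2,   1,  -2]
Row operations:
R2 → R2 - (2)·R1
R3 → R3 - (2)·R1
R3 → R3 - (7/8)·R2

Resulting echelon form:
REF = 
  [   -1,    -3,     3]
  [    0,     8,    -6]
  [    0,     0, -11/4]

Rank = 3 (number of non-zero pivot rows).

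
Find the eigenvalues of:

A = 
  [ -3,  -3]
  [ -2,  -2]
λ = 0, -5

tr(A) = -5, det(A) = 0
Characteristic polynomial: λ² - tr(A)λ + det(A) = λ² + 5λ
λ² + 5λ = λ(λ + 5)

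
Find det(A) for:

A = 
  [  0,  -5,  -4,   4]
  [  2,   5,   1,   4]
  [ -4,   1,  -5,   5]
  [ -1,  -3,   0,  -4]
Cofactor expansion along row 1: det(A) = a₁₁M₁₁ - a₁₂M₁₂ + a₁₃M₁₃ - a₁₄M₁₄

M₁₁ = det[[5, 1, 4]; [1, -5, 5]; [-3, 0, -4]]
  = (5)·((-5)(-4) - (5)(0)) - (1)·((1)(-4) - (5)(-3)) + (4)·((1)(0) - (-5)(-3))
  = (5)(20) - (1)(11) + (4)(-15)
  = 29
M₁₂ = det[[2, 1, 4]; [-4, -5, 5]; [-1, 0, -4]]
  = (2)·((-5)(-4) - (5)(0)) - (1)·((-4)(-4) - (5)(-1)) + (4)·((-4)(0) - (-5)(-1))
  = (2)(20) - (1)(21) + (4)(-5)
  = -1
M₁₃ = det[[2, 5, 4]; [-4, 1, 5]; [-1, -3, -4]]
  = (2)·((1)(-4) - (5)(-3)) - (5)·((-4)(-4) - (5)(-1)) + (4)·((-4)(-3) - (1)(-1))
  = (2)(11) - (5)(21) + (4)(13)
  = -31
M₁₄ = det[[2, 5, 1]; [-4, 1, -5]; [-1, -3, 0]]
  = (2)·((1)(0) - (-5)(-3)) - (5)·((-4)(0) - (-5)(-1)) + (1)·((-4)(-3) - (1)(-1))
  = (2)(-15) - (5)(-5) + (1)(13)
  = 8

det(A) = (0)(29) - (-5)(-1) + (-4)(-31) - (4)(8) = 87

det(A) = 87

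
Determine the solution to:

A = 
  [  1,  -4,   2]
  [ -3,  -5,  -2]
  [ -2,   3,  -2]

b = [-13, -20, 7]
x = [3, 3, -2]

Row reduce the augmented matrix [A|b]:
R2 → R2 + (3)·R1
R3 → R3 + (2)·R1
R3 → R3 - (5/17)·R2
REF = 
  [     1,     -4,      2,    -13]
  [     0,    -17,      4,    -59]
  [     0,      0,  14/17, -28/17]

Back-substitution:
x₃ = (-28/17) / (14/17) = -2
x₂ = (-59 - (4)(-2)) / (-17) = 3
x₁ = (-13 - (-4)(3) - (2)(-2)) / 1 = 3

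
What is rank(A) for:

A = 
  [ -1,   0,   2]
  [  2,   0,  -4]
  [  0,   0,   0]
rank(A) = 1

Row reduce:
R2 → R2 + (2)·R1
REF = 
  [ -1,   0,   2]
  [  0,   0,   0]
  [  0,   0,   0]
Pivot columns: 1 → 1 pivot.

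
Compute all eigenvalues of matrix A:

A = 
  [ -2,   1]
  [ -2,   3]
λ = (1 + √17)/2, (1 - √17)/2  (≈ 2.562, -1.562)

tr(A) = 1, det(A) = -4
Characteristic polynomial: λ² - tr(A)λ + det(A) = λ² - λ - 4
λ² - λ - 4 = 0  ⇒  λ = (1 ± √((-1)² - 4·(-4)))/2 = (1 ± √(17))/2
  = (1 + √17)/2,  (1 - √17)/2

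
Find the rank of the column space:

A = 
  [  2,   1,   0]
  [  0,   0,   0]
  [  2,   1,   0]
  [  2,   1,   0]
Row reduce:
R3 → R3 - (1)·R1
R4 → R4 - (1)·R1
REF = 
  [  2,   1,   0]
  [  0,   0,   0]
  [  0,   0,   0]
  [  0,   0,   0]
Pivot columns: 1 → 1 pivot.
dim(Col(A)) = number of pivot columns = 1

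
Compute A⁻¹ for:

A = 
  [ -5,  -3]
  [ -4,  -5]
det(A) = (-5)(-5) - (-3)(-4) = 13
For a 2×2 matrix, A⁻¹ = (1/det(A)) · [[d, -b], [-c, a]]
    = (1/13) · [[-5, 3], [4, -5]]

A⁻¹ = 
  [-5/13,  3/13]
  [ 4/13, -5/13]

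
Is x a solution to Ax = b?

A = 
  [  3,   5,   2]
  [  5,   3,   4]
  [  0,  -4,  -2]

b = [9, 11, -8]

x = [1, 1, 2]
No

Ax = [12, 16, -8] ≠ b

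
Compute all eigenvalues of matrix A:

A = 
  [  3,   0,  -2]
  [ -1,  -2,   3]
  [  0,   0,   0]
λ = 0, 3, -2

Characteristic polynomial: det(λI - A) = λ³ - λ² - 6λ
The constant term is 0, so λ = 0 is a root: p(λ) = λ(λ² - λ - 6)
λ² - λ - 6 = (λ + 2)(λ - 3)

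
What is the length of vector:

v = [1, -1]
1.414

||v||₂ = √((1)² + (-1)²) = √2 = 1.414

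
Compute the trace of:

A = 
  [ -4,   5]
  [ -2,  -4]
-8

tr(A) = -4 + -4 = -8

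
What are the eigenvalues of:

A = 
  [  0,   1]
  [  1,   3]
tr(A) = 3, det(A) = -1
Characteristic polynomial: λ² - tr(A)λ + det(A) = λ² - 3λ - 1
λ² - 3λ - 1 = 0  ⇒  λ = (3 ± √((-3)² - 4·(-1)))/2 = (3 ± √(13))/2
  = (3 + √13)/2,  (3 - √13)/2

λ = (3 + √13)/2, (3 - √13)/2  (≈ 3.303, -0.3028)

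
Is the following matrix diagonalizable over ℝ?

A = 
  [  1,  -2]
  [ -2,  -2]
Yes

tr(A) = -1, det(A) = -6
Characteristic polynomial: λ² - tr(A)λ + det(A) = λ² + λ - 6
λ² + λ - 6 = (λ + 3)(λ - 2)
Eigenvalues: 2, -3
λ=-3: alg. mult. = 1, geom. mult. = 2 - rank(A - (-3)I) = 2 - 1 = 1
λ=2: alg. mult. = 1, geom. mult. = 2 - rank(A - (2)I) = 2 - 1 = 1
Sum of geometric multiplicities equals n, so A has n independent eigenvectors.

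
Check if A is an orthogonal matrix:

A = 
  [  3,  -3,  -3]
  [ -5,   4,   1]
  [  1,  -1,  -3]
No

AᵀA = 
  [ 35, -30, -17]
  [-30,  26,  16]
  [-17,  16,  19]
≠ I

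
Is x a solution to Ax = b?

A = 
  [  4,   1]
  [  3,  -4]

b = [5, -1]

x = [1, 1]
Yes

Ax = [5, -1] = b ✓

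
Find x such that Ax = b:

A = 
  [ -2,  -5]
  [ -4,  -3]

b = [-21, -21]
x = [3, 3]

Row reduce the augmented matrix [A|b]:
R2 → R2 - (2)·R1
REF = 
  [ -2,  -5, -21]
  [  0,   7,  21]

Back-substitution:
x₂ = 21 / 7 = 3
x₁ = (-21 - (-5)(3)) / (-2) = 3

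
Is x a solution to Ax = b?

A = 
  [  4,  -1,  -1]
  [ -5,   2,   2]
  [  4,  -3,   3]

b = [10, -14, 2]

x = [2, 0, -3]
No

Ax = [11, -16, -1] ≠ b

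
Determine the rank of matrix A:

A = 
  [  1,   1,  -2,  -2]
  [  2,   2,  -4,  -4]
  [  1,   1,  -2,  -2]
rank(A) = 1

Row reduce:
R2 → R2 - (2)·R1
R3 → R3 - (1)·R1
REF = 
  [  1,   1,  -2,  -2]
  [  0,   0,   0,   0]
  [  0,   0,   0,   0]
Pivot columns: 1 → 1 pivot.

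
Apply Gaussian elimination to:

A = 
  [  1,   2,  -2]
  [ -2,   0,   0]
Row operations:
R2 → R2 + (2)·R1

Resulting echelon form:
REF = 
  [  1,   2,  -2]
  [  0,   4,  -4]

Rank = 2 (number of non-zero pivot rows).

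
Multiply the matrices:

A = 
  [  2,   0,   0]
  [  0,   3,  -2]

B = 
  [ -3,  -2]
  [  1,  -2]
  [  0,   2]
A is 2×3 and B is 3×2, so AB is 2×2. Each entry is (row of A)·(column of B):
AB[1,1] = (2)(-3) + (0)(1) + (0)(0) = -6
AB[1,2] = (2)(-2) + (0)(-2) + (0)(2) = -4
AB[2,1] = (0)(-3) + (3)(1) + (-2)(0) = 3
AB[2,2] = (0)(-2) + (3)(-2) + (-2)(2) = -10

AB = 
  [ -6,  -4]
  [  3, -10]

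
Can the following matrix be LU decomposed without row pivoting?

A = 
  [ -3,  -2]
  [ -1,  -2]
Yes.
A[1,1] = -3 ≠ 0, so Gaussian elimination proceeds without a row swap: multiplier ℓ₂₁ = (-1)/(-3) = 1/3, and U[2,2] = -2 - (1/3)(-2) = -4/3.
L = 
  [  1,   0]
  [1/3,   1]
U = 
  [  -3,   -2]
  [   0, -4/3]
Check row 2 of LU: [(1/3)(-3), (1/3)(-2) + (-4/3)] = [-1, -2] = row 2 of A ✓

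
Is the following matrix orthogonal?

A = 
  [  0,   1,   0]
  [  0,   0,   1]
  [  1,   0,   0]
Yes

AᵀA = 
  [  1,   0,   0]
  [  0,   1,   0]
  [  0,   0,   1]
= I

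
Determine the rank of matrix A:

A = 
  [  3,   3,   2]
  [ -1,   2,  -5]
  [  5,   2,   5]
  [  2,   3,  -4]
Row reduce:
R2 → R2 + (1/3)·R1
R3 → R3 - (5/3)·R1
R4 → R4 - (2/3)·R1
R3 → R3 + (1)·R2
R4 → R4 - (1/3)·R2
R4 → R4 - (35/24)·R3
REF = 
  [    3,     3,     2]
  [    0,     3, -13/3]
  [    0,     0,  -8/3]
  [    0,     0,     0]
Pivot columns: 1, 2, 3 → 3 pivots.

rank(A) = 3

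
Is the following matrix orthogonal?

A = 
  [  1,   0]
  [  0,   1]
Yes

AᵀA = 
  [  1,   0]
  [  0,   1]
= I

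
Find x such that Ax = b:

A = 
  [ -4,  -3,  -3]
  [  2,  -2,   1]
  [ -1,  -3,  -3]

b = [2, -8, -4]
x = [-2, 2, 0]

Row reduce the augmented matrix [A|b]:
R2 → R2 + (1/2)·R1
R3 → R3 - (1/4)·R1
R3 → R3 - (9/14)·R2
REF = 
  [    -4,     -3,     -3,      2]
  [     0,   -7/2,   -1/2,     -7]
  [     0,      0, -27/14,      0]

Back-substitution:
x₃ = 0 / (-27/14) = 0
x₂ = (-7 - (-1/2)(0)) / (-7/2) = 2
x₁ = (2 - (-3)(2) - (-3)(0)) / (-4) = -2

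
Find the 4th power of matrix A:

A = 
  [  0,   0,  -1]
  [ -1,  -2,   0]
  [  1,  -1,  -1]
A^4 = 
  [  3,   6,   0]
  [  6,  21,   6]
  [  6,  12,   3]

A² = A·A:
A²[1,1] = (0)(0) + (0)(-1) + (-1)(1) = -1
A²[1,2] = (0)(0) + (0)(-2) + (-1)(-1) = 1
A²[1,3] = (0)(-1) + (0)(0) + (-1)(-1) = 1
A²[2,1] = (-1)(0) + (-2)(-1) + (0)(1) = 2
A²[2,2] = (-1)(0) + (-2)(-2) + (0)(-1) = 4
A²[2,3] = (-1)(-1) + (-2)(0) + (0)(-1) = 1
A²[3,1] = (1)(0) + (-1)(-1) + (-1)(1) = 0
A²[3,2] = (1)(0) + (-1)(-2) + (-1)(-1) = 3
A²[3,3] = (1)(-1) + (-1)(0) + (-1)(-1) = 0
A² = 
  [ -1,   1,   1]
  [  2,   4,   1]
  [  0,   3,   0]

A^3 = A^2·A:
A^3[1,1] = (-1)(0) + (1)(-1) + (1)(1) = 0
A^3[1,2] = (-1)(0) + (1)(-2) + (1)(-1) = -3
A^3[1,3] = (-1)(-1) + (1)(0) + (1)(-1) = 0
A^3[2,1] = (2)(0) + (4)(-1) + (1)(1) = -3
A^3[2,2] = (2)(0) + (4)(-2) + (1)(-1) = -9
A^3[2,3] = (2)(-1) + (4)(0) + (1)(-1) = -3
A^3[3,1] = (0)(0) + (3)(-1) + (0)(1) = -3
A^3[3,2] = (0)(0) + (3)(-2) + (0)(-1) = -6
A^3[3,3] = (0)(-1) + (3)(0) + (0)(-1) = 0
A^3 = 
  [  0,  -3,   0]
  [ -3,  -9,  -3]
  [ -3,  -6,   0]

A^4 = A^3·A:
A^4[1,1] = (0)(0) + (-3)(-1) + (0)(1) = 3
A^4[1,2] = (0)(0) + (-3)(-2) + (0)(-1) = 6
A^4[1,3] = (0)(-1) + (-3)(0) + (0)(-1) = 0
A^4[2,1] = (-3)(0) + (-9)(-1) + (-3)(1) = 6
A^4[2,2] = (-3)(0) + (-9)(-2) + (-3)(-1) = 21
A^4[2,3] = (-3)(-1) + (-9)(0) + (-3)(-1) = 6
A^4[3,1] = (-3)(0) + (-6)(-1) + (0)(1) = 6
A^4[3,2] = (-3)(0) + (-6)(-2) + (0)(-1) = 12
A^4[3,3] = (-3)(-1) + (-6)(0) + (0)(-1) = 3
A^4 = 
  [  3,   6,   0]
  [  6,  21,   6]
  [  6,  12,   3]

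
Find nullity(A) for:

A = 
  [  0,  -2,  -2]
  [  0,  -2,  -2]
nullity(A) = 2

Row reduce:
R2 → R2 - (1)·R1
REF = 
  [  0,  -2,  -2]
  [  0,   0,   0]
Pivot columns: 2 → 1 pivot.
rank(A) = 1, so nullity(A) = 3 - 1 = 2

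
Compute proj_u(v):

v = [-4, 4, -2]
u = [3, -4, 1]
proj_u(v) = [-45/13, 60/13, -15/13]

v·u = (-4)(3) + (4)(-4) + (-2)(1) = -30
u·u = (3)² + (-4)² + (1)² = 26
proj_u(v) = (v·u / u·u) × u = (-30/26) × u = (-15/13) × u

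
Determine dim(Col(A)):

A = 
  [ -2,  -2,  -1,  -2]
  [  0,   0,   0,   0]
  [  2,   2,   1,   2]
dim(Col(A)) = 1

Row reduce:
R3 → R3 + (1)·R1
REF = 
  [ -2,  -2,  -1,  -2]
  [  0,   0,   0,   0]
  [  0,   0,   0,   0]
Pivot columns: 1 → 1 pivot.
dim(Col(A)) = number of pivot columns = 1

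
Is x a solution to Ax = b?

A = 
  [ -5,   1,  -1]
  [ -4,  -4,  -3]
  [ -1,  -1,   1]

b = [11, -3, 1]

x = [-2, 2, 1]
Yes

Ax = [11, -3, 1] = b ✓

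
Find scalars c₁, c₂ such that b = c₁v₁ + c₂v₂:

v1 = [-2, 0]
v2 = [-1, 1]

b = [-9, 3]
c1 = 3, c2 = 3

b = 3·v1 + 3·v2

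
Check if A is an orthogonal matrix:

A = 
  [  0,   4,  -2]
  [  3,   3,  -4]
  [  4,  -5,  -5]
No

AᵀA = 
  [ 25, -11, -32]
  [-11,  50,   5]
  [-32,   5,  45]
≠ I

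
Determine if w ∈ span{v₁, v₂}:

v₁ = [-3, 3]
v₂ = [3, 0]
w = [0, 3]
Yes

Form the augmented matrix and row-reduce:
[v₁|v₂|w] = 
  [ -3,   3,   0]
  [  3,   0,   3]
R2 → R2 + (1)·R1
REF = 
  [ -3,   3,   0]
  [  0,   3,   3]

No row of the form [0 0 | nonzero], so the system is consistent. Back-substitution gives c₁ = 1, c₂ = 1: w = (1)·v₁ + (1)·v₂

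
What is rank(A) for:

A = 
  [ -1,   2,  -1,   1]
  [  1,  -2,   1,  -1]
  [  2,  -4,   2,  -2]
Row reduce:
R2 → R2 + (1)·R1
R3 → R3 + (2)·R1
REF = 
  [ -1,   2,  -1,   1]
  [  0,   0,   0,   0]
  [  0,   0,   0,   0]
Pivot columns: 1 → 1 pivot.

rank(A) = 1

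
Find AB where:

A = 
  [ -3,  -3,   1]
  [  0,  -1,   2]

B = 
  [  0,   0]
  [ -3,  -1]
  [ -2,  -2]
A is 2×3 and B is 3×2, so AB is 2×2. Each entry is (row of A)·(column of B):
AB[1,1] = (-3)(0) + (-3)(-3) + (1)(-2) = 7
AB[1,2] = (-3)(0) + (-3)(-1) + (1)(-2) = 1
AB[2,1] = (0)(0) + (-1)(-3) + (2)(-2) = -1
AB[2,2] = (0)(0) + (-1)(-1) + (2)(-2) = -3

AB = 
  [  7,   1]
  [ -1,  -3]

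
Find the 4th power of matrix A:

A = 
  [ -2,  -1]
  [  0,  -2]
A^4 = 
  [ 16,  32]
  [  0,  16]

A² = A·A:
A²[1,1] = (-2)(-2) + (-1)(0) = 4
A²[1,2] = (-2)(-1) + (-1)(-2) = 4
A²[2,1] = (0)(-2) + (-2)(0) = 0
A²[2,2] = (0)(-1) + (-2)(-2) = 4
A² = 
  [  4,   4]
  [  0,   4]

A^3 = A^2·A:
A^3[1,1] = (4)(-2) + (4)(0) = -8
A^3[1,2] = (4)(-1) + (4)(-2) = -12
A^3[2,1] = (0)(-2) + (4)(0) = 0
A^3[2,2] = (0)(-1) + (4)(-2) = -8
A^3 = 
  [ -8, -12]
  [  0,  -8]

A^4 = A^3·A:
A^4[1,1] = (-8)(-2) + (-12)(0) = 16
A^4[1,2] = (-8)(-1) + (-12)(-2) = 32
A^4[2,1] = (0)(-2) + (-8)(0) = 0
A^4[2,2] = (0)(-1) + (-8)(-2) = 16
A^4 = 
  [ 16,  32]
  [  0,  16]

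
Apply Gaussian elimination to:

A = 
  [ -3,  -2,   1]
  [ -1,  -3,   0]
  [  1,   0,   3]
Row operations:
R2 → R2 - (1/3)·R1
R3 → R3 + (1/3)·R1
R3 → R3 - (2/7)·R2

Resulting echelon form:
REF = 
  [  -3,   -2,    1]
  [   0, -7/3, -1/3]
  [   0,    0, 24/7]

Rank = 3 (number of non-zero pivot rows).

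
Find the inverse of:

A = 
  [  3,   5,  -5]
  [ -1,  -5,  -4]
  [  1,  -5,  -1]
det(A) = (3)·((-5)(-1) - (-4)(-5)) - (5)·((-1)(-1) - (-4)(1)) + (-5)·((-1)(-5) - (-5)(1))
  = (3)(-15) - (5)(5) + (-5)(10)
  = -120
det(A) = -120 ≠ 0, so A is invertible.

Cofactors Cᵢⱼ = (-1)ⁱ⁺ʲ·Mᵢⱼ:
C = 
  [-15,  -5,  10]
  [ 30,   2,  20]
  [-45,  17, -10]

adj(A) = Cᵀ:
adj(A) = 
  [-15,  30, -45]
  [ -5,   2,  17]
  [ 10,  20, -10]

A⁻¹ = (-1/120) · adj(A):
A⁻¹ = 
  [    1/8,    -1/4,     3/8]
  [   1/24,   -1/60, -17/120]
  [  -1/12,    -1/6,    1/12]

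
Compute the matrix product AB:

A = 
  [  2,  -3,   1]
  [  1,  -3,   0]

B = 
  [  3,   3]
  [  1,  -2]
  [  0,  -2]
AB = 
  [  3,  10]
  [  0,   9]

A is 2×3 and B is 3×2, so AB is 2×2. Each entry is (row of A)·(column of B):
AB[1,1] = (2)(3) + (-3)(1) + (1)(0) = 3
AB[1,2] = (2)(3) + (-3)(-2) + (1)(-2) = 10
AB[2,1] = (1)(3) + (-3)(1) + (0)(0) = 0
AB[2,2] = (1)(3) + (-3)(-2) + (0)(-2) = 9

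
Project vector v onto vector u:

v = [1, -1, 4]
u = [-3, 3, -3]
v·u = (1)(-3) + (-1)(3) + (4)(-3) = -18
u·u = (-3)² + (3)² + (-3)² = 27
proj_u(v) = (v·u / u·u) × u = (-18/27) × u = (-2/3) × u

proj_u(v) = [2, -2, 2]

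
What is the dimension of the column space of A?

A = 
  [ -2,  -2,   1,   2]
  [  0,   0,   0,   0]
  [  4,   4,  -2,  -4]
dim(Col(A)) = 1

Row reduce:
R3 → R3 + (2)·R1
REF = 
  [ -2,  -2,   1,   2]
  [  0,   0,   0,   0]
  [  0,   0,   0,   0]
Pivot columns: 1 → 1 pivot.
dim(Col(A)) = number of pivot columns = 1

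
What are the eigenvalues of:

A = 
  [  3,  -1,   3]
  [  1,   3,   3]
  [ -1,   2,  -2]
λ = 4, √5, -√5  (≈ 4, 2.236, -2.236)

Characteristic polynomial: det(λI - A) = λ³ - 4λ² - 5λ + 20
Testing integer divisors of the constant term: p(4) = 0, so (λ - 4) is a factor:
p(λ) = (λ - 4)(λ² - 5)
λ² - 5 = 0  ⇒  λ = (0 ± √((0)² - 4·(-5)))/2 = (0 ± √(20))/2
  = √5,  -√5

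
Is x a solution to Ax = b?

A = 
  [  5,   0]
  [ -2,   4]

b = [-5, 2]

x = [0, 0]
No

Ax = [0, 0] ≠ b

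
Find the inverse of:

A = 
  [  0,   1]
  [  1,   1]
det(A) = (0)(1) - (1)(1) = -1
For a 2×2 matrix, A⁻¹ = (1/det(A)) · [[d, -b], [-c, a]]
    = (-1) · [[1, -1], [-1, 0]]

A⁻¹ = 
  [ -1,   1]
  [  1,   0]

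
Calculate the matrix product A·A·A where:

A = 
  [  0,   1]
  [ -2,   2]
A² = A·A:
A²[1,1] = (0)(0) + (1)(-2) = -2
A²[1,2] = (0)(1) + (1)(2) = 2
A²[2,1] = (-2)(0) + (2)(-2) = -4
A²[2,2] = (-2)(1) + (2)(2) = 2
A² = 
  [ -2,   2]
  [ -4,   2]

A^3 = A^2·A:
A^3[1,1] = (-2)(0) + (2)(-2) = -4
A^3[1,2] = (-2)(1) + (2)(2) = 2
A^3[2,1] = (-4)(0) + (2)(-2) = -4
A^3[2,2] = (-4)(1) + (2)(2) = 0
A^3 = 
  [ -4,   2]
  [ -4,   0]

Therefore
A^3 = 
  [ -4,   2]
  [ -4,   0]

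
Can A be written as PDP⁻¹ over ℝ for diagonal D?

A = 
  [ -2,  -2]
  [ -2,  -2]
Yes

tr(A) = -4, det(A) = 0
Characteristic polynomial: λ² - tr(A)λ + det(A) = λ² + 4λ
λ² + 4λ = λ(λ + 4)
Eigenvalues: 0, -4
λ=-4: alg. mult. = 1, geom. mult. = 2 - rank(A - (-4)I) = 2 - 1 = 1
λ=0: alg. mult. = 1, geom. mult. = 2 - rank(A - (0)I) = 2 - 1 = 1
Sum of geometric multiplicities equals n, so A has n independent eigenvectors.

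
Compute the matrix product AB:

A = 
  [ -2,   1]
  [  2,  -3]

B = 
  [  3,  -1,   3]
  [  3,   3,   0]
AB = 
  [ -3,   5,  -6]
  [ -3, -11,   6]

A is 2×2 and B is 2×3, so AB is 2×3. Each entry is (row of A)·(column of B):
AB[1,1] = (-2)(3) + (1)(3) = -3
AB[1,2] = (-2)(-1) + (1)(3) = 5
AB[1,3] = (-2)(3) + (1)(0) = -6
AB[2,1] = (2)(3) + (-3)(3) = -3
AB[2,2] = (2)(-1) + (-3)(3) = -11
AB[2,3] = (2)(3) + (-3)(0) = 6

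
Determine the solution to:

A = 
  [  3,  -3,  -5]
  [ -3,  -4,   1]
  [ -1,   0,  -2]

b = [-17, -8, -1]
x = [-1, 3, 1]

Row reduce the augmented matrix [A|b]:
R2 → R2 + (1)·R1
R3 → R3 + (1/3)·R1
R3 → R3 - (1/7)·R2
REF = 
  [     3,     -3,     -5,    -17]
  [     0,     -7,     -4,    -25]
  [     0,      0, -65/21, -65/21]

Back-substitution:
x₃ = (-65/21) / (-65/21) = 1
x₂ = (-25 - (-4)(1)) / (-7) = 3
x₁ = (-17 - (-3)(3) - (-5)(1)) / 3 = -1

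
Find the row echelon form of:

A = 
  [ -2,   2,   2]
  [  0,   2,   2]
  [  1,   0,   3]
Row operations:
R3 → R3 + (1/2)·R1
R3 → R3 - (1/2)·R2

Resulting echelon form:
REF = 
  [ -2,   2,   2]
  [  0,   2,   2]
  [  0,   0,   3]

Rank = 3 (number of non-zero pivot rows).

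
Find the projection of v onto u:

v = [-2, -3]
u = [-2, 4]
proj_u(v) = [4/5, -8/5]

v·u = (-2)(-2) + (-3)(4) = -8
u·u = (-2)² + (4)² = 20
proj_u(v) = (v·u / u·u) × u = (-8/20) × u = (-2/5) × u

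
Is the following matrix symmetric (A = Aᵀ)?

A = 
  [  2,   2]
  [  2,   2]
Yes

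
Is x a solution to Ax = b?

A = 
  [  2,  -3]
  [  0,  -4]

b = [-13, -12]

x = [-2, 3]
Yes

Ax = [-13, -12] = b ✓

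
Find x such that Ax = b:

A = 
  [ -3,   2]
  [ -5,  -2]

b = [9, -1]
x = [-1, 3]

Row reduce the augmented matrix [A|b]:
R2 → R2 - (5/3)·R1
REF = 
  [   -3,     2,     9]
  [    0, -16/3,   -16]

Back-substitution:
x₂ = (-16) / (-16/3) = 3
x₁ = (9 - (2)(3)) / (-3) = -1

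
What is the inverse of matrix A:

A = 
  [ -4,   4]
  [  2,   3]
det(A) = (-4)(3) - (4)(2) = -20
For a 2×2 matrix, A⁻¹ = (1/det(A)) · [[d, -b], [-c, a]]
    = (-1/20) · [[3, -4], [-2, -4]]

A⁻¹ = 
  [-3/20,   1/5]
  [ 1/10,   1/5]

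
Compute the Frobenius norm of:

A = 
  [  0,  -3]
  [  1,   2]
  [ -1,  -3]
||A||_F = 4.899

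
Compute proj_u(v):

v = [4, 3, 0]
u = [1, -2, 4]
proj_u(v) = [-2/21, 4/21, -8/21]

v·u = (4)(1) + (3)(-2) + (0)(4) = -2
u·u = (1)² + (-2)² + (4)² = 21
proj_u(v) = (v·u / u·u) × u = (-2/21) × u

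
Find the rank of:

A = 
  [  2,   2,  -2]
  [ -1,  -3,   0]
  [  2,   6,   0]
Row reduce:
R2 → R2 + (1/2)·R1
R3 → R3 - (1)·R1
R3 → R3 + (2)·R2
REF = 
  [  2,   2,  -2]
  [  0,  -2,  -1]
  [  0,   0,   0]
Pivot columns: 1, 2 → 2 pivots.

rank(A) = 2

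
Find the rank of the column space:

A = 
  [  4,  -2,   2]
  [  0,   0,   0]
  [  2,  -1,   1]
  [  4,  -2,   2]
dim(Col(A)) = 1

Row reduce:
R3 → R3 - (1/2)·R1
R4 → R4 - (1)·R1
REF = 
  [  4,  -2,   2]
  [  0,   0,   0]
  [  0,   0,   0]
  [  0,   0,   0]
Pivot columns: 1 → 1 pivot.
dim(Col(A)) = number of pivot columns = 1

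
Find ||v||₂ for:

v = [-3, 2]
3.606

||v||₂ = √((-3)² + (2)²) = √13 = 3.606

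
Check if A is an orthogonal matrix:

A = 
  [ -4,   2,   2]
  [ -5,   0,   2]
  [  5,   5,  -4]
No

AᵀA = 
  [ 66,  17, -38]
  [ 17,  29, -16]
  [-38, -16,  24]
≠ I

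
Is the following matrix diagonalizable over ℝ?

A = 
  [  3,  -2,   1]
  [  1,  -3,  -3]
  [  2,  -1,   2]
Yes

Characteristic polynomial: det(λI - A) = λ³ - 2λ² - 12λ + 6
By the rational root theorem any rational root is an integer dividing 6; none of those is a root, so p(λ) has no rational roots and hence (being an irreducible cubic) no repeated roots.
Discriminant of the cubic: Δ = 9300
Δ > 0 ⇒ three distinct real eigenvalues: λ ≈ -2.883, 0.4717, 4.412
Three distinct real eigenvalues, so A has 3 independent eigenvectors.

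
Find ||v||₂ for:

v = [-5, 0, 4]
6.403

||v||₂ = √((-5)² + (0)² + (4)²) = √41 = 6.403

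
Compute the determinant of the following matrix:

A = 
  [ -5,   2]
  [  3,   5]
For a 2×2 matrix, det = ad - bc = (-5)(5) - (2)(3) = -31

det(A) = -31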